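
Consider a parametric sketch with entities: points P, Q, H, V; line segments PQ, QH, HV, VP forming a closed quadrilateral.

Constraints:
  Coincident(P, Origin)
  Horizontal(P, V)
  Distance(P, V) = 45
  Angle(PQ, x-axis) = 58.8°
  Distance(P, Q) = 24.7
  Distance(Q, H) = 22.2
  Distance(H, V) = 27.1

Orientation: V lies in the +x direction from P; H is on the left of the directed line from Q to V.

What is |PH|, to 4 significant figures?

42.75

Checks: P.y = 0.00, V.y = 0.00 ✓; |QH| = 22.20 ✓; |HV| = 27.10 ✓.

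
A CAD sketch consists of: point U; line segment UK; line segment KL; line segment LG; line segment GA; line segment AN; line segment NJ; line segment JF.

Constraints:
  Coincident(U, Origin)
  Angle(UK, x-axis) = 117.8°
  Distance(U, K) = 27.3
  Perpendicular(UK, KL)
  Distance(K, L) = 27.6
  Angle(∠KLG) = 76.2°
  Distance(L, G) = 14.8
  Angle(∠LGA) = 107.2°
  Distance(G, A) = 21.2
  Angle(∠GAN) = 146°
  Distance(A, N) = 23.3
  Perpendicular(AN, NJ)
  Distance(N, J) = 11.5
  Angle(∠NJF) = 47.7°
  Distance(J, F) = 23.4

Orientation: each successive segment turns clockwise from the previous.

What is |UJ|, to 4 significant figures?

35.29

U is at the origin; UK runs at 117.8° with length 27.3, so K = (-12.73, 24.15). The perpendicularity gives KL at right angles to UK, so KL runs at 27.80°; with |KL| = 27.6, L = (11.68, 37.02). ∠KLG = 76.2° gives LG at -76.00° from the x-axis; with |LG| = 14.8, G = (15.26, 22.66). ∠LGA = 107.2° gives GA at -148.8° from the x-axis; with |GA| = 21.2, A = (-2.871, 11.68). ∠GAN = 146.0° gives AN at 177.2° from the x-axis; with |AN| = 23.3, N = (-26.14, 12.82). AN ⟂ NJ, so NJ runs at 87.20°; with |NJ| = 11.5, J = (-25.58, 24.30). Then |UJ| = |J − U| = 35.29.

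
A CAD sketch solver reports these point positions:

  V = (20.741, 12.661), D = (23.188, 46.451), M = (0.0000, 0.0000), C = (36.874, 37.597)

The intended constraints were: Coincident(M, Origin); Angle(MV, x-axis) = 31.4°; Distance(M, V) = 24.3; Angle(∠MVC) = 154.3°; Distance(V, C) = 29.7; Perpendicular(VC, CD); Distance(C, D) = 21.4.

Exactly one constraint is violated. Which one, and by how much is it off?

Distance(C, D) = 21.4 — off by 5.10.

M = (0.00, 0.00) ✓; MV at 31.40° ✓; |MV| = 24.30 ✓; ∠MVC = 154.3° ✓; |VC| = 29.70 ✓; ∠(VC, CD) = 90.00° ✓; |CD| = 16.30 ✗.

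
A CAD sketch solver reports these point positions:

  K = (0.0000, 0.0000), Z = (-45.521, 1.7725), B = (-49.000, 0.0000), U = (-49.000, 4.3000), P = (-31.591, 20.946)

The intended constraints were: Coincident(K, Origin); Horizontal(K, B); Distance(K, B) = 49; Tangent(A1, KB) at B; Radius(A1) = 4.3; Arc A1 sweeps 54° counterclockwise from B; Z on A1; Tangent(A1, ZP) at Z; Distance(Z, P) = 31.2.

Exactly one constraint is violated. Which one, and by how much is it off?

Distance(Z, P) = 31.2 — off by 7.50.

K = (0.00, 0.00) ✓; K.y = 0.00, B.y = 0.00 ✓; |KB| = 49.00 ✓; ∠(UB, BK) = 90.00° ✓; |UB| = 4.300 ✓; bearing(U→Z) − bearing(U→B) = 54.00° ✓; |UZ| = 4.300 ✓; ∠(UZ, ZP) = 90.00° ✓; |ZP| = 23.70 ✗.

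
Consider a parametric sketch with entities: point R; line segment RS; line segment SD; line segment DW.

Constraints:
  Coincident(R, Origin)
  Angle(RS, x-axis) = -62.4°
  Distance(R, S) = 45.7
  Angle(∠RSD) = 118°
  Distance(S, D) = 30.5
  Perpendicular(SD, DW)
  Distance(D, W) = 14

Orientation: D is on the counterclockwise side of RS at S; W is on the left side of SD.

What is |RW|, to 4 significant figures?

58.26

R is at the origin; RS runs at -62.4° with length 45.7, so S = 45.7·(cos -62.4°, sin -62.4°) = (21.17, -40.50). ∠RSD = 118.0°, so SD runs at -62.4° + (180° − 118.0°) = -0.4000° from the x-axis; with |SD| = 30.5, D = S + 30.5·(cos -0.4000°, sin -0.4000°) = (51.67, -40.71). SD ⟂ DW; with |DW| = 14.0 on the left of SD, W = D + 14.0·(0.006981, 1.000) = (51.77, -26.71). Then |RW| = |W − R| = 58.26.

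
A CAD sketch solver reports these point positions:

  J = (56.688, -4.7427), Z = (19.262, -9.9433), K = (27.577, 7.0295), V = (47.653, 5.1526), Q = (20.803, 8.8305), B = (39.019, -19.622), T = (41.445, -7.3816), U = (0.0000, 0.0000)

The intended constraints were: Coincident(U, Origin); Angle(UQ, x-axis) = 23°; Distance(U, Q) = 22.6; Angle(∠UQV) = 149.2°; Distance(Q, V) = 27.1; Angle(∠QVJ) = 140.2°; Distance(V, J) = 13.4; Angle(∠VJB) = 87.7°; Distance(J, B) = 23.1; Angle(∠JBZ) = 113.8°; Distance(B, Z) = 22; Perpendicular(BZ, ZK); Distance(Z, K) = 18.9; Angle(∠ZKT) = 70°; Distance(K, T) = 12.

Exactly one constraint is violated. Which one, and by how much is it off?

Distance(K, T) = 12 — off by 8.00.

U = (0.00, 0.00) ✓; UQ at 23.00° ✓; |UQ| = 22.60 ✓; ∠UQV = 149.2° ✓; |QV| = 27.10 ✓; ∠QVJ = 140.2° ✓; |VJ| = 13.40 ✓; ∠VJB = 87.70° ✓; |JB| = 23.10 ✓; ∠JBZ = 113.8° ✓; |BZ| = 22.00 ✓; ∠(BZ, ZK) = 90.00° ✓; |ZK| = 18.90 ✓; ∠ZKT = 70.00° ✓; |KT| = 20.00 ✗.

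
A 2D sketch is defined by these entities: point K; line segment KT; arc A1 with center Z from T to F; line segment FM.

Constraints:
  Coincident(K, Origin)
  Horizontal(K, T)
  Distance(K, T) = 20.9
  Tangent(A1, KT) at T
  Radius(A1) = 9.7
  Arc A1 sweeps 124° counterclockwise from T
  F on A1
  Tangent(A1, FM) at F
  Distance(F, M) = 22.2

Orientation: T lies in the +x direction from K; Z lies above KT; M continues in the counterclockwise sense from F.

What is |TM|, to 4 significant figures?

33.81

K is at the origin; K and T share the same y with |KT| = 20.9 and T on the +x side, so T = (20.90, 0.000). Tangency of A1 to KT means the radius ZT is perpendicular to KT, so Z = T + (0, 9.7) = (20.90, 9.700). On A1, T sits at bearing -90° from Z; a 124° counterclockwise sweep puts F at bearing 34°, so F = Z + 9.7·(cos 34°, sin 34°) = (28.94, 15.12). The tangent condition forces ZF to be normal to FM, so FM runs along (−sin 34°, cos 34°); with |FM| = 22.2, M = (16.53, 33.53). Then |TM| = |M − T| = 33.81.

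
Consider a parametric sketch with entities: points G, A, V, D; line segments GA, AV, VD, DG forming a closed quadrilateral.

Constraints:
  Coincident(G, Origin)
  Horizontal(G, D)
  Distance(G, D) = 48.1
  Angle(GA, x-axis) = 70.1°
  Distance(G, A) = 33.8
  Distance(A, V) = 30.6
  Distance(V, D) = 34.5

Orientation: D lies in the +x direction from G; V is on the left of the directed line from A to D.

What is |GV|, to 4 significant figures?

54.03

Checks: |AV| = 30.60 ✓; |VD| = 34.50 ✓.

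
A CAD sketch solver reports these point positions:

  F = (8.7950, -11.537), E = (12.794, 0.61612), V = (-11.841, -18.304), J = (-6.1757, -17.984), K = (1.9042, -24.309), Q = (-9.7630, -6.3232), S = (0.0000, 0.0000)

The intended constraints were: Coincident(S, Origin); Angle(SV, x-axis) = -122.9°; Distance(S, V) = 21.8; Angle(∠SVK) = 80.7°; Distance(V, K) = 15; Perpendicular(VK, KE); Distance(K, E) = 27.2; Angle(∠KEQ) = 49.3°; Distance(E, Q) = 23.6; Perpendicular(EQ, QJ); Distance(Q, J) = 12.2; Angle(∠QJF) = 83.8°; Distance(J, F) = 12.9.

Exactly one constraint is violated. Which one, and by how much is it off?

Distance(J, F) = 12.9 — off by 3.40.

S = (0.00, 0.00) ✓; SV at -122.9° ✓; |SV| = 21.80 ✓; ∠SVK = 80.70° ✓; |VK| = 15.00 ✓; ∠(VK, KE) = 90.00° ✓; |KE| = 27.20 ✓; ∠KEQ = 49.30° ✓; |EQ| = 23.60 ✓; ∠(EQ, QJ) = 90.00° ✓; |QJ| = 12.20 ✓; ∠QJF = 83.80° ✓; |JF| = 16.30 ✗.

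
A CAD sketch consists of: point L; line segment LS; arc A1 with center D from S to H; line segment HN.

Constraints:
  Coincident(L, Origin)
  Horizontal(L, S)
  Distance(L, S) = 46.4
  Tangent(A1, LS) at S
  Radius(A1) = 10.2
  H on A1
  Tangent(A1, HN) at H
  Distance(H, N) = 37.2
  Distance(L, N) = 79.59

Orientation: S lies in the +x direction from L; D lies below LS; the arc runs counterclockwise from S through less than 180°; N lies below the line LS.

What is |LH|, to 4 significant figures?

43.37

Checks: L.y = 0.00, S.y = 0.00 ✓; |DH| = 10.20 ✓; ∠(DH, HN) = 90.00° ✓; |HN| = 37.20 ✓; |LN| = 79.59 ✓.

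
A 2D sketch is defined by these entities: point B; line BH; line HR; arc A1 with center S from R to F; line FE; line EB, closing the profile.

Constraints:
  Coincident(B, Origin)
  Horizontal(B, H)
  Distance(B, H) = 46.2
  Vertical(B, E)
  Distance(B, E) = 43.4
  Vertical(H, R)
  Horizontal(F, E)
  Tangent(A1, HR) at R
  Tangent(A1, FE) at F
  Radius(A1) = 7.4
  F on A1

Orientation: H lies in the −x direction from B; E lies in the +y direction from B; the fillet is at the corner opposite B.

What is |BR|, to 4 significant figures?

58.57

B is at the origin; B and H share the same y with |BH| = 46.2 and H on the −x side, so H = (-46.20, 0.000). BE is vertical with |BE| = 43.4 and E on the +y side, so E = (0.000, 43.40). The virtual corner opposite B is at (-46.20, 43.40). Tangency of A1 to HR means the radius SR is perpendicular to HR and A1 meets FE tangentially, so SF is at right angles to FE, with radius 7.4, so the center S sits 7.4 in from both sides at S = (-38.80, 36.00). That places the tangent points at R = (-46.20, 36.00) on HR and F = (-38.80, 43.40) on FE. Then |BR| = |R − B| = 58.57.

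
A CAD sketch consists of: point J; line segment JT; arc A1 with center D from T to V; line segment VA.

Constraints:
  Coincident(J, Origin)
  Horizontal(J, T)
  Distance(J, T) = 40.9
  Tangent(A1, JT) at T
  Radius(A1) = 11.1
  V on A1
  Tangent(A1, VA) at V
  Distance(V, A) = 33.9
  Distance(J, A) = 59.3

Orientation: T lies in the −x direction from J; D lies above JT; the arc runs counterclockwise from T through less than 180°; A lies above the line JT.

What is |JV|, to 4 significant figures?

32.84

J is at the origin; JT is horizontal with |JT| = 40.9 and T on the −x side, so T = (-40.90, 0.000). A1 meets JT tangentially, so DT is at right angles to JT, so D = T + (0, 11.1) = (-40.90, 11.10). Since DV ⟂ VA (tangency), |DA| = √(11.1² + 33.9²) = 35.67 regardless of where V sits on A1. So A lies on both circle(J, 59.3) and circle(D, 35.67); the above-JT intersection is A = (-36.76, 46.53). V is the foot of the tangent from A: V = (-30.02, 13.31).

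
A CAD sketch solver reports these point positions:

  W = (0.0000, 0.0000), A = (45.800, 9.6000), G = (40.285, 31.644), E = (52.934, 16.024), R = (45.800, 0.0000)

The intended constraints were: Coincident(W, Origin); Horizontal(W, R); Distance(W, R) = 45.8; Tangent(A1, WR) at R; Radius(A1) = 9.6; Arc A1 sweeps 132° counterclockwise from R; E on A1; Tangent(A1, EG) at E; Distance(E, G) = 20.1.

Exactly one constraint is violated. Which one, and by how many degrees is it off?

Tangent(A1, EG) at E — off by 3.00°.

W = (0.00, 0.00) ✓; W.y = 0.00, R.y = 0.00 ✓; |WR| = 45.80 ✓; ∠(AR, RW) = 90.00° ✓; |AR| = 9.600 ✓; bearing(A→E) − bearing(A→R) = 132.0° ✓; |AE| = 9.600 ✓; ∠(AE, EG) = 93.00° ✗; |EG| = 20.10 ✓.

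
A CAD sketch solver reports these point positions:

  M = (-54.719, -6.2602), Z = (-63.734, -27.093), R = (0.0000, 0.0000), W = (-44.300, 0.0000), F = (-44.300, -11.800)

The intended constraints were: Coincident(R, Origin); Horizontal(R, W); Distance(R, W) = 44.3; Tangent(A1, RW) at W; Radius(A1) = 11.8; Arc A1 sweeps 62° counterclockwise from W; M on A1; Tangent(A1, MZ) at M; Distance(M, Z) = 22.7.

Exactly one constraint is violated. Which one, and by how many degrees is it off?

Tangent(A1, MZ) at M — off by 4.60°.

R = (0.00, 0.00) ✓; R.y = 0.00, W.y = 0.00 ✓; |RW| = 44.30 ✓; ∠(FW, WR) = 90.00° ✓; |FW| = 11.80 ✓; bearing(F→M) − bearing(F→W) = 62.00° ✓; |FM| = 11.80 ✓; ∠(FM, MZ) = 85.40° ✗; |MZ| = 22.70 ✓.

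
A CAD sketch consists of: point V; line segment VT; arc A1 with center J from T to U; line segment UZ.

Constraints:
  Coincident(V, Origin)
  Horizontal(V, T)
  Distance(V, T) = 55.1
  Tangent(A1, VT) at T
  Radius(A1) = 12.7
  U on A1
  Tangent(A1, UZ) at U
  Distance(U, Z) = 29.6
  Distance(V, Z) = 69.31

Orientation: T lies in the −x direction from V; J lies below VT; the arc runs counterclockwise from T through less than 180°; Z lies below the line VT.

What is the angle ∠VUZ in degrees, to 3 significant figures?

78.4°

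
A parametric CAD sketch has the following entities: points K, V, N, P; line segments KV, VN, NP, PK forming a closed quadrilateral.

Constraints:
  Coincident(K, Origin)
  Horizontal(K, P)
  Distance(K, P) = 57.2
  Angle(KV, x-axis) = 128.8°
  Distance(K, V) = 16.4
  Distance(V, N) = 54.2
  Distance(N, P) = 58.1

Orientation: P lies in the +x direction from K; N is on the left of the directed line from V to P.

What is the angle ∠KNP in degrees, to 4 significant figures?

58.99°

Checks: |VN| = 54.20 ✓; |NP| = 58.10 ✓.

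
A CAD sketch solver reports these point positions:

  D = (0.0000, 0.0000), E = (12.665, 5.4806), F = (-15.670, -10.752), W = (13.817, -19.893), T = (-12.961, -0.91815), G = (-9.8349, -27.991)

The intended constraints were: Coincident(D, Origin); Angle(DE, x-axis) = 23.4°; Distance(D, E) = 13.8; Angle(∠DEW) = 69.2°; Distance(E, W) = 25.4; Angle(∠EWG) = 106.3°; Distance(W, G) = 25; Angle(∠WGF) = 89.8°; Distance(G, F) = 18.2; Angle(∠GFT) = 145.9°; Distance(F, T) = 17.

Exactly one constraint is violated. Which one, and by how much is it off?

Distance(F, T) = 17 — off by 6.80.

D = (0.00, 0.00) ✓; DE at 23.40° ✓; |DE| = 13.80 ✓; ∠DEW = 69.20° ✓; |EW| = 25.40 ✓; ∠EWG = 106.3° ✓; |WG| = 25.00 ✓; ∠WGF = 89.80° ✓; |GF| = 18.20 ✓; ∠GFT = 145.9° ✓; |FT| = 10.20 ✗.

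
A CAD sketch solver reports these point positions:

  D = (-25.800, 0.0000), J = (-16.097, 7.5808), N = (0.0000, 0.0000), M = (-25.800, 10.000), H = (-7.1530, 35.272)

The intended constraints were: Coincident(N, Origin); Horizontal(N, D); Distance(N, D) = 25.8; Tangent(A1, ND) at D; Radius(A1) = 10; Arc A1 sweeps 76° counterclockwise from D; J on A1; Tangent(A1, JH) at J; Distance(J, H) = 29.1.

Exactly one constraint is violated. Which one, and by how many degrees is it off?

Tangent(A1, JH) at J — off by 3.90°.

N = (0.00, 0.00) ✓; N.y = 0.00, D.y = 0.00 ✓; |ND| = 25.80 ✓; ∠(MD, DN) = 90.00° ✓; |MD| = 10.00 ✓; bearing(M→J) − bearing(M→D) = 76.00° ✓; |MJ| = 10.00 ✓; ∠(MJ, JH) = 93.90° ✗; |JH| = 29.10 ✓.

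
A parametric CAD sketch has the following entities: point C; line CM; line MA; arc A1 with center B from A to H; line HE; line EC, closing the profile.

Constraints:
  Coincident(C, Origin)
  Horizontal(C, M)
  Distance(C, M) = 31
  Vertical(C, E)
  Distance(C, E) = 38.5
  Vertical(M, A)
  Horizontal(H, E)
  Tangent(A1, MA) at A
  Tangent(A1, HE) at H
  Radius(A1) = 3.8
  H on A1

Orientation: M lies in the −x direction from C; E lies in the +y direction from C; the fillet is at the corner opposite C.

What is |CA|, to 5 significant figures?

46.531

The virtual corner opposite C is at (-31.000, 38.500). A1 meets MA tangentially, so BA is at right angles to MA and since A1 is tangent to HE there, BH ⟂ HE, with radius 3.8, so the center B sits 3.8 in from both sides at B = (-27.200, 34.700). That places the tangent points at A = (-31.000, 34.700) on MA and H = (-27.200, 38.500) on HE. Then |CA| = |A − C| = 46.531.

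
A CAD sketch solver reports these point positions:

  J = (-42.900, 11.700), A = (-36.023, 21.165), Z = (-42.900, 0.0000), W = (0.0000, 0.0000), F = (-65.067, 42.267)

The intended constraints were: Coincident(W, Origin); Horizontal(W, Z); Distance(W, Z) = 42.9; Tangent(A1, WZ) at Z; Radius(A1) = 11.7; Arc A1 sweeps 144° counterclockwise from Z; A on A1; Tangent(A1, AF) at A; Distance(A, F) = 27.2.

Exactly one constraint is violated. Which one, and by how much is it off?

Distance(A, F) = 27.2 — off by 8.70.

W = (0.00, 0.00) ✓; W.y = 0.00, Z.y = 0.00 ✓; |WZ| = 42.90 ✓; ∠(JZ, ZW) = 90.00° ✓; |JZ| = 11.70 ✓; bearing(J→A) − bearing(J→Z) = 144.0° ✓; |JA| = 11.70 ✓; ∠(JA, AF) = 90.00° ✓; |AF| = 35.90 ✗.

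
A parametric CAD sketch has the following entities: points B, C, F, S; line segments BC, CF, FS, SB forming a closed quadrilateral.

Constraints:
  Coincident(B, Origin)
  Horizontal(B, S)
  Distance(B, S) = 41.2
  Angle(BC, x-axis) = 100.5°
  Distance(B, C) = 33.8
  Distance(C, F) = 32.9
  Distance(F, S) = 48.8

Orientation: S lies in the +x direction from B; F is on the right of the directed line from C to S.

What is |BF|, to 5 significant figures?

7.6074

B is at the origin; B and S share the same y with |BS| = 41.2 and S in +x, so S = (41.2, 0). BC runs at 100.5° with |BC| = 33.8, so C = (-6.1596, 33.234). F is determined by |CF| = 32.9 and |FS| = 48.8 together: it lies at the intersection of circle(C, 32.9) and circle(S, 48.8). With |CS| = 57.857, the foot of the radical line on CS is 17.702 from C and the perpendicular offset is √(32.9² − 17.702²) = 27.732. Taking the right-of-CS solution: F = (-7.5986, 0.36550).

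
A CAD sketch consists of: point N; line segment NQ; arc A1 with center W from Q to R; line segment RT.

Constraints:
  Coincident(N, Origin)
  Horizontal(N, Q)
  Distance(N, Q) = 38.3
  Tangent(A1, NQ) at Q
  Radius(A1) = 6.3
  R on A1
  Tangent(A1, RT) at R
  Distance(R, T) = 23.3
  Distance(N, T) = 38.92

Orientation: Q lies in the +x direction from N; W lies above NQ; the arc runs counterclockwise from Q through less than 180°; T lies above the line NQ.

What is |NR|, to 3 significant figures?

44.2

Checks: ∠(WQ, QN) = 90.00° ✓; |WQ| = 6.300 ✓; |WR| = 6.300 ✓; ∠(WR, RT) = 90.00° ✓; |RT| = 23.30 ✓; |NT| = 38.92 ✓.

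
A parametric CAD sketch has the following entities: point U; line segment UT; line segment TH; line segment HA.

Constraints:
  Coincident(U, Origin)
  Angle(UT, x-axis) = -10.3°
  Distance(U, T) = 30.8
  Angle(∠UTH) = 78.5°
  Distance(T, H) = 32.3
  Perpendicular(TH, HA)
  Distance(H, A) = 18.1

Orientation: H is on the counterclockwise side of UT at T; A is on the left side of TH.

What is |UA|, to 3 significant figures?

28.8

U is at the origin; UT runs at -10.3° with length 30.8, so T = 30.8·(cos -10.3°, sin -10.3°) = (30.3, -5.51). ∠UTH = 78.5°, so TH runs at -10.3° + (180° − 78.5°) = 91.2° from the x-axis; with |TH| = 32.3, H = T + 32.3·(cos 91.2°, sin 91.2°) = (29.6, 26.8). The perpendicularity gives HA at right angles to TH; with |HA| = 18.1 on the left of TH, A = H + 18.1·(-1.00, -0.0209) = (11.5, 26.4). Then |UA| = |A − U| = 28.8.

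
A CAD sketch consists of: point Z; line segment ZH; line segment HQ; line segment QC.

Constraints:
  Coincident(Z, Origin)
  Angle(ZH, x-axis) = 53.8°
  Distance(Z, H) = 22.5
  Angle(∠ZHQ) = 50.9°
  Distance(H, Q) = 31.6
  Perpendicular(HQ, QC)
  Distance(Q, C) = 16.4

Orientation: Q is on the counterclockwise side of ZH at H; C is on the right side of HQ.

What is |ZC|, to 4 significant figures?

38.07

∠ZHQ = 50.9°, so HQ runs at 53.8° + (180° − 50.9°) = 182.9° from the x-axis; with |HQ| = 31.6, Q = H + 31.6·(cos 182.9°, sin 182.9°) = (-18.27, 16.56). The perpendicularity gives QC at right angles to HQ; with |QC| = 16.4 on the right of HQ, C = Q + 16.4·(-0.05059, 0.9987) = (-19.10, 32.94). Then |ZC| = |C − Z| = 38.07.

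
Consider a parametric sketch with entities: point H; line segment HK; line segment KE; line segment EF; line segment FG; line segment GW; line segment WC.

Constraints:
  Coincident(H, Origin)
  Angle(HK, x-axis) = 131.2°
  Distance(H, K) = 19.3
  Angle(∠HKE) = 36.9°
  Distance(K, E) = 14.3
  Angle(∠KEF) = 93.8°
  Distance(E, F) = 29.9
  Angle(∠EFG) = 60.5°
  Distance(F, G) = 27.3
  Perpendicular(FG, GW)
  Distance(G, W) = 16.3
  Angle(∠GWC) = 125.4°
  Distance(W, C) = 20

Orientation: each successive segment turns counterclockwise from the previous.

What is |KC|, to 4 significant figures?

18.47

H is at the origin; HK runs at 131.2° with length 19.3, so K = (-12.71, 14.52). ∠HKE = 36.9° gives KE at -85.70° from the x-axis; with |KE| = 14.3, E = (-11.64, 0.2619). ∠KEF = 93.8° gives EF at 0.5000° from the x-axis; with |EF| = 29.9, F = (18.26, 0.5228). ∠EFG = 60.5° gives FG at 120.0° from the x-axis; with |FG| = 27.3, G = (4.608, 24.17). FG is perpendicular to GW, so GW runs at -150.0°; with |GW| = 16.3, W = (-9.508, 16.02). ∠GWC = 125.4° gives WC at -95.40° from the x-axis; with |WC| = 20.0, C = (-11.39, -3.896). Then |KC| = |C − K| = 18.47.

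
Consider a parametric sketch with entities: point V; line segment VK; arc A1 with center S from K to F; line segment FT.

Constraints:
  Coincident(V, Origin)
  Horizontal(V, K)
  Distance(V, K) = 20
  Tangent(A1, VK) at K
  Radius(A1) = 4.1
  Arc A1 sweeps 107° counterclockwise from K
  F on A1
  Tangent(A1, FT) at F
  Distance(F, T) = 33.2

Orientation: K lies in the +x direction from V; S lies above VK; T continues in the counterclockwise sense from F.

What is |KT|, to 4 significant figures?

37.50

V is at the origin; VK is horizontal with |VK| = 20.0 and K on the +x side, so K = (20.00, 0.000). A1 meets VK tangentially, so SK is at right angles to VK, so S = K + (0, 4.1) = (20.00, 4.100). On A1, K sits at bearing -90° from S; a 107° counterclockwise sweep puts F at bearing 17°, so F = S + 4.1·(cos 17°, sin 17°) = (23.92, 5.299). Tangency of A1 to FT means the radius SF is perpendicular to FT, so FT runs along (−sin 17°, cos 17°); with |FT| = 33.2, T = (14.21, 37.05). Then |KT| = |T − K| = 37.50.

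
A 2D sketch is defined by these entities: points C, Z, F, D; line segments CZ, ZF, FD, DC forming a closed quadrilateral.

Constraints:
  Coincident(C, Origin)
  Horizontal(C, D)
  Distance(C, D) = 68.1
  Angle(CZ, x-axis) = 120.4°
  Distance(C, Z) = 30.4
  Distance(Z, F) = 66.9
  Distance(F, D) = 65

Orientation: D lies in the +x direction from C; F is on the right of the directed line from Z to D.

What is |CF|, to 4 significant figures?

36.74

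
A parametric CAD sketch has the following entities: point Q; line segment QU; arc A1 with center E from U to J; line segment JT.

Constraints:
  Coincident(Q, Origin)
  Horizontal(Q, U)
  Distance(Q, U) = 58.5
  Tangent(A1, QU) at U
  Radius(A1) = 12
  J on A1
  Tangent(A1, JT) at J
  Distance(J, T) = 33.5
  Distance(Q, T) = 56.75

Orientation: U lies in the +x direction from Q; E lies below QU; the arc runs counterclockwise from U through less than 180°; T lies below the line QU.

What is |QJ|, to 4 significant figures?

47.73

Q is at the origin; QU is horizontal with |QU| = 58.5 and U on the +x side, so U = (58.50, 0.000). Since A1 is tangent to QU there, EU ⟂ QU, so E = U + (0, -12) = (58.50, -12.00). Since EJ ⟂ JT (tangency), |ET| = √(12.0² + 33.5²) = 35.58 regardless of where J sits on A1. So T lies on both circle(Q, 56.75) and circle(E, 35.58); the below-QU intersection is T = (38.66, -41.54). J is the foot of the tangent from T: J = (46.87, -9.062).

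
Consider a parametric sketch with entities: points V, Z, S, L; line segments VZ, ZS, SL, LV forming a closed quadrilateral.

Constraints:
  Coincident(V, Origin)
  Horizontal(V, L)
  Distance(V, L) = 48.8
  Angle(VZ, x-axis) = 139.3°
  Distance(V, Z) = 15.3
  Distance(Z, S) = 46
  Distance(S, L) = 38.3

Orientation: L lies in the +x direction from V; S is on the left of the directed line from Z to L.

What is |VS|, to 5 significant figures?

43.228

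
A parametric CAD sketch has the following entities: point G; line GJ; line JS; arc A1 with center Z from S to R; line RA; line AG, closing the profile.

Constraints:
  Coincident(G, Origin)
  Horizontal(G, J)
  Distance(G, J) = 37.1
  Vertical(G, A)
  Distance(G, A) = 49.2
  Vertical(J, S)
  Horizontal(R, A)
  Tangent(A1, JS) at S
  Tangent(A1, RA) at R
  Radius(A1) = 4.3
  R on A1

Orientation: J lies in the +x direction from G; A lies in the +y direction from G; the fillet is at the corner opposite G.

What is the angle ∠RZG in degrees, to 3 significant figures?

144°

G is at the origin; GJ is horizontal with |GJ| = 37.1 and J on the +x side, so J = (37.1, 0.00). G and A share the same x with |GA| = 49.2 and A on the +y side, so A = (0.00, 49.2). The virtual corner opposite G is at (37.1, 49.2). The tangent condition forces ZS to be normal to JS and since A1 is tangent to RA there, ZR ⟂ RA, with radius 4.3, so the center Z sits 4.3 in from both sides at Z = (32.8, 44.9). That places the tangent points at S = (37.1, 44.9) on JS and R = (32.8, 49.2) on RA. Then cos ∠RZG = ZR·ZG / (|ZR||ZG|), giving 144°.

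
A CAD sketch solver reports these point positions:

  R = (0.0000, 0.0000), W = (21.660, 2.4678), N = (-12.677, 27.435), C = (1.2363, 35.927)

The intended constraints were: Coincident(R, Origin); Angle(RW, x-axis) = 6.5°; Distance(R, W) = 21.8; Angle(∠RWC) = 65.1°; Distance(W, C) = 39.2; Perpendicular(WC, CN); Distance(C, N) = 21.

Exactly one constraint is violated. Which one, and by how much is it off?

Distance(C, N) = 21 — off by 4.70.

R = (0.00, 0.00) ✓; RW at 6.500° ✓; |RW| = 21.80 ✓; ∠RWC = 65.10° ✓; |WC| = 39.20 ✓; ∠(WC, CN) = 90.00° ✓; |CN| = 16.30 ✗.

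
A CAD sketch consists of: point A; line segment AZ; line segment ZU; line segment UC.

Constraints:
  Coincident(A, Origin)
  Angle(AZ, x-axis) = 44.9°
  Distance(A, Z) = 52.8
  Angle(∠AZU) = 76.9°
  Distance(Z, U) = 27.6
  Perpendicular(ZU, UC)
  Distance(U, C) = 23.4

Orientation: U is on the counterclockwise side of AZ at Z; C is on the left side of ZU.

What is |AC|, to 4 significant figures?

32.09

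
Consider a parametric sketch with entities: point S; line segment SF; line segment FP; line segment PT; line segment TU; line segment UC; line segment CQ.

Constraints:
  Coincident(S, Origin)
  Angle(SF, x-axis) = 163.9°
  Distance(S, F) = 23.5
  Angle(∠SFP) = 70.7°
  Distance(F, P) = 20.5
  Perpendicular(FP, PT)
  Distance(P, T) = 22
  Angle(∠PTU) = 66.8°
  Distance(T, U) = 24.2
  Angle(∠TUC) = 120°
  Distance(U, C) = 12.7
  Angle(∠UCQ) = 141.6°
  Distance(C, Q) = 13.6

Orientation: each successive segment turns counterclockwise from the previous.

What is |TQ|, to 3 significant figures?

37.6

S is at the origin; SF runs at 163.9° with length 23.5, so F = (-22.6, 6.52). ∠SFP = 70.7° gives FP at -86.8° from the x-axis; with |FP| = 20.5, P = (-21.4, -14.0). FP is perpendicular to PT, so PT runs at 3.20°; with |PT| = 22.0, T = (0.532, -12.7). ∠PTU = 66.8° gives TU at 116° from the x-axis; with |TU| = 24.2, U = (-10.2, 8.95). ∠TUC = 120.0° gives UC at 176° from the x-axis; with |UC| = 12.7, C = (-22.9, 9.75). ∠UCQ = 141.6° gives CQ at -145° from the x-axis; with |CQ| = 13.6, Q = (-34.1, 1.99). Then |TQ| = |Q − T| = 37.6.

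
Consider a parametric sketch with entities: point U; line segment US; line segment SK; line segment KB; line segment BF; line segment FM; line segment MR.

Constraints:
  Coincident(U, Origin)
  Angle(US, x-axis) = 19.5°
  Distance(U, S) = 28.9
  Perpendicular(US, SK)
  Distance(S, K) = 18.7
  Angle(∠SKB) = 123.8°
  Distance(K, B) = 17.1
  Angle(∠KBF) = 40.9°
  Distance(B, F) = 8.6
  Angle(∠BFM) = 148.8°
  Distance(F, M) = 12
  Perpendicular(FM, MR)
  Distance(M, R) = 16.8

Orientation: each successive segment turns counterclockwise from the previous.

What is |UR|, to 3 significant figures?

44.2

U is at the origin; US runs at 19.5° with length 28.9, so S = (27.2, 9.65). US ⟂ SK, so SK runs at 110°; with |SK| = 18.7, K = (21.0, 27.3). ∠SKB = 123.8° gives KB at 166° from the x-axis; with |KB| = 17.1, B = (4.43, 31.5). ∠KBF = 40.9° gives BF at -55.2° from the x-axis; with |BF| = 8.6, F = (9.34, 24.4). ∠BFM = 148.8° gives FM at -24.0° from the x-axis; with |FM| = 12.0, M = (20.3, 19.6). FM ⟂ MR, so MR runs at 66.0°; with |MR| = 16.8, R = (27.1, 34.9). Then |UR| = |R − U| = 44.2.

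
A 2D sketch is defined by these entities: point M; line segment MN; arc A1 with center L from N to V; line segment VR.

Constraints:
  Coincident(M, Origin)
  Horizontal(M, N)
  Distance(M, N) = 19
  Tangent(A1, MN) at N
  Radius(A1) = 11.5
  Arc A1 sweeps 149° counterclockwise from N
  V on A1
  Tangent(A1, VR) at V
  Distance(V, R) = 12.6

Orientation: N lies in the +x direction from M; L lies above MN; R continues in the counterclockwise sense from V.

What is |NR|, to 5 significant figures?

28.271

M is at the origin; M and N share the same y with |MN| = 19.0 and N on the +x side, so N = (19.000, 0.0000). Tangency of A1 to MN means the radius LN is perpendicular to MN, so L = N + (0, 11.5) = (19.000, 11.500). On A1, N sits at bearing -90° from L; a 149° counterclockwise sweep puts V at bearing 59°, so V = L + 11.5·(cos 59°, sin 59°) = (24.923, 21.357). The tangent condition forces LV to be normal to VR, so VR runs along (−sin 59°, cos 59°); with |VR| = 12.6, R = (14.123, 27.847). Then |NR| = |R − N| = 28.271.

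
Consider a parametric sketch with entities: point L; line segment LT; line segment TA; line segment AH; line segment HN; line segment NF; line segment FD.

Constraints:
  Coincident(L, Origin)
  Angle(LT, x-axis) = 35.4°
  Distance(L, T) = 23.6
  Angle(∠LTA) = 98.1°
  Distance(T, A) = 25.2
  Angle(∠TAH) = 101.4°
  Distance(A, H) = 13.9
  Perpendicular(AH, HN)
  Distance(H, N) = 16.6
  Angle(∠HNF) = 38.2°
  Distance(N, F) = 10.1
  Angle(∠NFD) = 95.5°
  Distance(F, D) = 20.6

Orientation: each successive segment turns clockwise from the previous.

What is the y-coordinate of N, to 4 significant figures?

-6.436

L is at the origin; LT runs at 35.4° with length 23.6, so T = (19.24, 13.67). ∠LTA = 98.1° gives TA at -46.50° from the x-axis; with |TA| = 25.2, A = (36.58, -4.608). ∠TAH = 101.4° gives AH at -125.1° from the x-axis; with |AH| = 13.9, H = (28.59, -15.98). AH is perpendicular to HN, so HN runs at 144.9°; with |HN| = 16.6, N = (15.01, -6.436). So N.y = -6.436.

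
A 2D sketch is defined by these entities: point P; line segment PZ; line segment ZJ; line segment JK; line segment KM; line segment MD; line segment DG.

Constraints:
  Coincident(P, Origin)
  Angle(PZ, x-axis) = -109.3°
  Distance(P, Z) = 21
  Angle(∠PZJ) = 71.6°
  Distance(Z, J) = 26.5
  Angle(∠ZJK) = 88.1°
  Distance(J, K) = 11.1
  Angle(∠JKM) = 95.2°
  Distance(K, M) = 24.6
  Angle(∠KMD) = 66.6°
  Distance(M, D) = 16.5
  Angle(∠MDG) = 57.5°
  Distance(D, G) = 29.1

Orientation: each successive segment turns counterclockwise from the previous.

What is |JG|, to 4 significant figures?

20.19

P is at the origin; PZ runs at -109.3° with length 21.0, so Z = (-6.941, -19.82). ∠PZJ = 71.6° gives ZJ at -0.9000° from the x-axis; with |ZJ| = 26.5, J = (19.56, -20.24). ∠ZJK = 88.1° gives JK at 91.00° from the x-axis; with |JK| = 11.1, K = (19.36, -9.138). ∠JKM = 95.2° gives KM at 175.8° from the x-axis; with |KM| = 24.6, M = (-5.172, -7.336). ∠KMD = 66.6° gives MD at -70.80° from the x-axis; with |MD| = 16.5, D = (0.2546, -22.92). ∠MDG = 57.5° gives DG at 51.70° from the x-axis; with |DG| = 29.1, G = (18.29, -0.08131). Then |JG| = |G − J| = 20.19.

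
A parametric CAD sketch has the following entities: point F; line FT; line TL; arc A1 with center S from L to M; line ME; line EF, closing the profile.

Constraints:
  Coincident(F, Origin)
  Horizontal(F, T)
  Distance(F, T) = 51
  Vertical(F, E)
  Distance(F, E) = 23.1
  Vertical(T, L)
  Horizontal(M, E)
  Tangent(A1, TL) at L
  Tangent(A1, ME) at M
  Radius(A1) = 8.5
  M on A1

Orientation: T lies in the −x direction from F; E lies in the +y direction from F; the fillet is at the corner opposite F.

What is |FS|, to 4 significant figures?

44.94

F is at the origin; FT is horizontal with |FT| = 51.0 and T on the −x side, so T = (-51.00, 0.000). F and E share the same x with |FE| = 23.1 and E on the +y side, so E = (0.000, 23.10). The virtual corner opposite F is at (-51.00, 23.10). Since A1 is tangent to TL there, SL ⟂ TL and the tangent condition forces SM to be normal to ME, with radius 8.5, so the center S sits 8.5 in from both sides at S = (-42.50, 14.60). Then |FS| = |S − F| = 44.94.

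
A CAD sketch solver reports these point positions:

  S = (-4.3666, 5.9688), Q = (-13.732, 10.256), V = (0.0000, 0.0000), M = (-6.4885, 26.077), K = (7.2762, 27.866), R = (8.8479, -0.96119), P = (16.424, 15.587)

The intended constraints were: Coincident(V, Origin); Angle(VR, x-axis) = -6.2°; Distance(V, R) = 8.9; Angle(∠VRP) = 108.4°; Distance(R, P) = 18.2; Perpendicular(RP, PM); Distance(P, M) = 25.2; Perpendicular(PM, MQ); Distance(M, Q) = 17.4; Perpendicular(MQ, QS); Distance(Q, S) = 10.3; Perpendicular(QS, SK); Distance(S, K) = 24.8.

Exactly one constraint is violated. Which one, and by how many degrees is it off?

Perpendicular(QS, SK) — off by 3.40°.

V = (0.00, 0.00) ✓; VR at -6.200° ✓; |VR| = 8.900 ✓; ∠VRP = 108.4° ✓; |RP| = 18.20 ✓; ∠(RP, PM) = 90.00° ✓; |PM| = 25.20 ✓; ∠(PM, MQ) = 90.00° ✓; |MQ| = 17.40 ✓; ∠(MQ, QS) = 90.00° ✓; |QS| = 10.30 ✓; ∠(QS, SK) = 86.60° ✗; |SK| = 24.80 ✓.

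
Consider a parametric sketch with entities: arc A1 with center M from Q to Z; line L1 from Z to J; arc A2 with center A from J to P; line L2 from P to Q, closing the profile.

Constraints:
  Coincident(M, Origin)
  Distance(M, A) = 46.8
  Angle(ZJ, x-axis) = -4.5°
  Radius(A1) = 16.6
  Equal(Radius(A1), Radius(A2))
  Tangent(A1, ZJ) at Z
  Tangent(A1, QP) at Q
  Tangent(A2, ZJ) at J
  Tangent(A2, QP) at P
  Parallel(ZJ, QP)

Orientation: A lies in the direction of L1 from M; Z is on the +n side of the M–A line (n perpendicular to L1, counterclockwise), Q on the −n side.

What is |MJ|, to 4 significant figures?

49.66

The slot axis is L1's direction at -4.5°, so u = (cos -4.5°, sin -4.5°) = (0.9969, -0.07846) and n = (−sin -4.5°, cos -4.5°) = (0.07846, 0.9969). M is at the origin and A lies 46.8 along u from M, so A = 46.8·u = (46.66, -3.672). Tangency of A1 to both parallel lines with radius 16.6 puts Z and Q at M ± 16.6·n: Z = (1.302, 16.55), Q = (-1.302, -16.55). Equal radii place J and P the same way about A: J = A + 16.6·n = (47.96, 12.88), P = A − 16.6·n = (45.35, -20.22). Then |MJ| = |J − M| = 49.66.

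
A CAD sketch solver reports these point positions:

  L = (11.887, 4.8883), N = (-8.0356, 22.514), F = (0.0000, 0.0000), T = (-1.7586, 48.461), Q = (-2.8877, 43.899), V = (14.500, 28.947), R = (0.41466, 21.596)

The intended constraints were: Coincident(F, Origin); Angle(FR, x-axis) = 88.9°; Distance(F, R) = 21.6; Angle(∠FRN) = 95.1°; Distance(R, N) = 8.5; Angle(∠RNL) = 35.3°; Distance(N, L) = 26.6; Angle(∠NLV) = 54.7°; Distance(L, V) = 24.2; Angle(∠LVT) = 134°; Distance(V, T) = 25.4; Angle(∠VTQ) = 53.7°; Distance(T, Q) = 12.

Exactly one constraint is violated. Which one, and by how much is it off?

Distance(T, Q) = 12 — off by 7.30.

F = (0.00, 0.00) ✓; FR at 88.90° ✓; |FR| = 21.60 ✓; ∠FRN = 95.10° ✓; |RN| = 8.500 ✓; ∠RNL = 35.30° ✓; |NL| = 26.60 ✓; ∠NLV = 54.70° ✓; |LV| = 24.20 ✓; ∠LVT = 134.0° ✓; |VT| = 25.40 ✓; ∠VTQ = 53.70° ✓; |TQ| = 4.700 ✗.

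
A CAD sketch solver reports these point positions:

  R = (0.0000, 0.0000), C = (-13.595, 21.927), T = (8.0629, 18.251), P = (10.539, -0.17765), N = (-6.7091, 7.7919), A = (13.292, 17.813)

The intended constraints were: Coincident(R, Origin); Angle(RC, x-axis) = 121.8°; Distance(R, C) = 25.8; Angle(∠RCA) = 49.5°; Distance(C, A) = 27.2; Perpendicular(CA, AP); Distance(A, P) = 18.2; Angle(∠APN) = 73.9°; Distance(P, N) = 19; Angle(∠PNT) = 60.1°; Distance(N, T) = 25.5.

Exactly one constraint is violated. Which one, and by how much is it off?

Distance(N, T) = 25.5 — off by 7.40.

R = (0.00, 0.00) ✓; RC at 121.8° ✓; |RC| = 25.80 ✓; ∠RCA = 49.50° ✓; |CA| = 27.20 ✓; ∠(CA, AP) = 90.00° ✓; |AP| = 18.20 ✓; ∠APN = 73.90° ✓; |PN| = 19.00 ✓; ∠PNT = 60.10° ✓; |NT| = 18.10 ✗.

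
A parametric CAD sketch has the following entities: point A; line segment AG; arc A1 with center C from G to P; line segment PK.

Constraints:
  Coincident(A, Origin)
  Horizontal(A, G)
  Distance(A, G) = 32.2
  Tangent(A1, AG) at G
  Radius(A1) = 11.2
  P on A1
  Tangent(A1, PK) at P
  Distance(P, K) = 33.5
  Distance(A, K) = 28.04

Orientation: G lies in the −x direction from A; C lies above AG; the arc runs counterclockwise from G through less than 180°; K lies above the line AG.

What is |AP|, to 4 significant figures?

24.28

Checks: |CP| = 11.20 ✓; ∠(CP, PK) = 90.00° ✓; |PK| = 33.50 ✓; |AK| = 28.04 ✓.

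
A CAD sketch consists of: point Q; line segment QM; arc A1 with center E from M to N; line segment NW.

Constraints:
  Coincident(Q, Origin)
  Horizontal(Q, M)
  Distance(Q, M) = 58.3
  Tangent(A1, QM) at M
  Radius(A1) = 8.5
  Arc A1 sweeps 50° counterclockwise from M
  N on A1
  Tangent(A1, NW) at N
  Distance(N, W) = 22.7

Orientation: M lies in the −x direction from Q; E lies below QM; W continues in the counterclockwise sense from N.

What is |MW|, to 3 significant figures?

29.4

Q is at the origin; QM is horizontal with |QM| = 58.3 and M on the −x side, so M = (-58.3, 0.00). A1 meets QM tangentially, so EM is at right angles to QM, so E = M + (0, -8.5) = (-58.3, -8.50). On A1, M sits at bearing 90° from E; a 50° counterclockwise sweep puts N at bearing 140°, so N = E + 8.5·(cos 140°, sin 140°) = (-64.8, -3.04). Tangency of A1 to NW means the radius EN is perpendicular to NW, so NW runs along (−sin 140°, cos 140°); with |NW| = 22.7, W = (-79.4, -20.4). Then |MW| = |W − M| = 29.4.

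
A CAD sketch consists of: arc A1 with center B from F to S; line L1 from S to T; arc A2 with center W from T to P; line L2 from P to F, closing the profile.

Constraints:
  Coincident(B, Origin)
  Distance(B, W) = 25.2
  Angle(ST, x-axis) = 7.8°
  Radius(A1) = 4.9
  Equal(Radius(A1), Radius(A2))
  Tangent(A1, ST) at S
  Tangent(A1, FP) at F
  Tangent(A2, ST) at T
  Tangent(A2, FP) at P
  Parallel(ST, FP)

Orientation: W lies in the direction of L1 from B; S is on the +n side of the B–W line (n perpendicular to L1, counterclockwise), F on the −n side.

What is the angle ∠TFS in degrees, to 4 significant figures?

68.75°

The slot axis is L1's direction at 7.8°, so u = (cos 7.8°, sin 7.8°) = (0.9907, 0.1357) and n = (−sin 7.8°, cos 7.8°) = (-0.1357, 0.9907). B is at the origin and W lies 25.2 along u from B, so W = 25.2·u = (24.97, 3.420). Tangency of A1 to both parallel lines with radius 4.9 puts S and F at B ± 4.9·n: S = (-0.6650, 4.855), F = (0.6650, -4.855). Equal radii place T and P the same way about W: T = W + 4.9·n = (24.30, 8.275), P = W − 4.9·n = (25.63, -1.435). Then cos ∠TFS = FT·FS / (|FT||FS|), giving 68.75°.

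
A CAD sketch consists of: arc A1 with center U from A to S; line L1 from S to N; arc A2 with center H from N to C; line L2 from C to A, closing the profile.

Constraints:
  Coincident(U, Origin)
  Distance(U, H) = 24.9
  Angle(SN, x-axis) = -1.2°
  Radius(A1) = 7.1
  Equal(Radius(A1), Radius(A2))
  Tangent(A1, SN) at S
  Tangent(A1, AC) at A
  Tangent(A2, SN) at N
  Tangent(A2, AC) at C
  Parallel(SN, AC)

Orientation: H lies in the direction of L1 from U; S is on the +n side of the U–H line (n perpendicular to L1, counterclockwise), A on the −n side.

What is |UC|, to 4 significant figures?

25.89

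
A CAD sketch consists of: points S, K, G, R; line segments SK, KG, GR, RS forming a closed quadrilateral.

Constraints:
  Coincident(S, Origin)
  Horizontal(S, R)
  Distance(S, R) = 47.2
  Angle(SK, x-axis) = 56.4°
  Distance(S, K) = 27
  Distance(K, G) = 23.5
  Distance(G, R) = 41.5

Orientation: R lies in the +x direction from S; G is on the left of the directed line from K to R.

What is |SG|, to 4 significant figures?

50.18

S is at the origin; S and R share the same y with |SR| = 47.2 and R in +x, so R = (47.2, 0). SK runs at 56.4° with |SK| = 27.0, so K = (14.94, 22.49). G is determined by |KG| = 23.5 and |GR| = 41.5 together: it lies at the intersection of circle(K, 23.5) and circle(R, 41.5). With |KR| = 39.32, the foot of the radical line on KR is 4.785 from K and the perpendicular offset is √(23.5² − 4.785²) = 23.01. Taking the left-of-KR solution: G = (32.02, 38.63).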